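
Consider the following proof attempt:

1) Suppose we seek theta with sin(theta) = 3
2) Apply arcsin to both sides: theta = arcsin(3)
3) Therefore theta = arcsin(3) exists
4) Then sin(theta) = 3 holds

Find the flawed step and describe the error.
Step 2: Apply arcsin to both sides: theta = arcsin(3)

Step 2 applies arcsin to 3. However, arcsin(x) is only defined for x in [-1, 1] because sin(theta) can only produce values in that range. Since |3| > 1, arcsin(3) is undefined. There is no angle whose sine equals 3.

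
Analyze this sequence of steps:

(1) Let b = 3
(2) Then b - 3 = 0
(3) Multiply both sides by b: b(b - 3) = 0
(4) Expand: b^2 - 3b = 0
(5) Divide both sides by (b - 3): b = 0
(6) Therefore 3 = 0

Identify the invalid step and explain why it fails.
Step 5: Divide both sides by (b - 3): b = 0

Step 5 divides both sides by (b - 3). However, since b = 3, we have (b - 3) = 0. Division by zero is undefined, making this step invalid.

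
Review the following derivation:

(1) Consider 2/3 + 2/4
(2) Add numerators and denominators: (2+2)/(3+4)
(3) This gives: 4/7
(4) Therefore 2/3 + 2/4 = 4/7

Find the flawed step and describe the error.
Step 2: Add numerators and denominators: (2+2)/(3+4)

Step 2 incorrectly adds fractions by separately adding numerators and denominators. This is wrong. The correct method requires a common denominator: 2/3 + 2/4 = (2×4 + 2×3)/(3×4) = 14/12 = 7/6. The method used gives 4/7, which is different.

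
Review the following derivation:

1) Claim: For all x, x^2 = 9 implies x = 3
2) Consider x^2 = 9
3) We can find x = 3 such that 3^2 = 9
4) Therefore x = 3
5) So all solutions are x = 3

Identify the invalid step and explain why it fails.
Step 4: Therefore x = 3

Step 4 incorrectly concludes that x = 3 is the only solution. The proof shows that x = 3 is A solution (existence), but does not show it is the ONLY solution (uniqueness). In fact, x = -3 is also a solution since (-3)^2 = 9. Finding one solution doesn't prove there are no others.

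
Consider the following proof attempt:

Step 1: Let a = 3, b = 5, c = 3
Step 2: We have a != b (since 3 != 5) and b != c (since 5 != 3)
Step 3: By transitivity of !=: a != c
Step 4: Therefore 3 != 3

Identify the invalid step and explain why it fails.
Step 3: By transitivity of !=: a != c

Step 3 incorrectly applies transitivity to the '!=' relation. Transitivity states: if a R b and b R c, then a R c. However, '!=' is not transitive. Counterexample: 3 != 5 and 5 != 3, but 3 = 3 (both equal 3). Transitivity holds for relations like <, <=, =, but not for !=.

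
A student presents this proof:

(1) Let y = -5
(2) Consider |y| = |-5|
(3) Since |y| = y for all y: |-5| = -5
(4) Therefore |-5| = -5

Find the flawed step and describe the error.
Step 3: Since |y| = y for all y: |-5| = -5

Step 3 incorrectly states that |y| = y for all y. The correct definition is |y| = y when y >= 0, and |y| = -y when y < 0. Since -5 < 0, we have |-5| = -(-5) = 5, not -5.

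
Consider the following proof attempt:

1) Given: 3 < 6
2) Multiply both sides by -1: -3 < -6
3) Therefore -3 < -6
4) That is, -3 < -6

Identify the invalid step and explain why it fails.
Step 2: Multiply both sides by -1: -3 < -6

Step 2 multiplies both sides by -1 but fails to reverse the inequality sign. When multiplying (or dividing) an inequality by a negative number, the direction must be reversed. Since 3 < 6, we should get -3 > -6, i.e., -3 > -6.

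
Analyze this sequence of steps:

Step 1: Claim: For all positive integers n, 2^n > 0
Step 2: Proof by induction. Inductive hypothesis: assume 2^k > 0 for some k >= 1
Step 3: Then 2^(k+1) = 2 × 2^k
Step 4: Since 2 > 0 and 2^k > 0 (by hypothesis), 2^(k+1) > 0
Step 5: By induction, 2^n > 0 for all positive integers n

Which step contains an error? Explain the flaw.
Step 5: By induction, 2^n > 0 for all positive integers n

Step 5 concludes the proof by induction, but no base case was ever established. A valid induction proof requires: (1) a base case proving 2^1 > 0, and (2) an inductive step showing IF 2^k > 0 THEN 2^(k+1) > 0. Steps 2-4 correctly establish the inductive step, but without the base case the conclusion in step 5 does not follow.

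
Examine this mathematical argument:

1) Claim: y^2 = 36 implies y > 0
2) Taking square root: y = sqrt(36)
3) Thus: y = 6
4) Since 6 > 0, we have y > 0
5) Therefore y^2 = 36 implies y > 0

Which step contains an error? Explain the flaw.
Step 2: Taking square root: y = sqrt(36)

Step 2 takes the square root and assumes the positive root only. The equation y^2 = 36 actually has two solutions: y = 6 and y = -6. The proof silently assumes y > 0 without justification, then uses this assumption to conclude y > 0, which is circular. The counterexample y = -6 shows the claim is false.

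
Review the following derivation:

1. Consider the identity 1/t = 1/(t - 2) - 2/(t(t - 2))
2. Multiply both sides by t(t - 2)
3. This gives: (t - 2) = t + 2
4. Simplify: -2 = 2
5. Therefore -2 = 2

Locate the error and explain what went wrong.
Step 3: This gives: (t - 2) = t + 2

Step 3 makes a sign error when clearing denominators. Multiplying -2/(t(t - 2)) by t(t - 2) gives -2, not +2. The correct result is (t - 2) = t - 2, which is trivially true, not (t - 2) = t + 2. (Step 1 is a valid identity: 1/(t - 2) - 2/(t(t - 2)) = (t - 2)/(t(t - 2)) = 1/t.)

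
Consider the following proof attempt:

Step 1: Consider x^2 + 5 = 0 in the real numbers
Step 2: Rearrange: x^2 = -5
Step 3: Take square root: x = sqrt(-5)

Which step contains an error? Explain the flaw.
Step 3: Take square root: x = sqrt(-5)

Step 3 takes the square root of -5, which is negative. In the real number system, the square root of a negative number is undefined. The equation x^2 + 5 = 0 has no real solutions. Square roots of negative numbers only exist in the complex numbers.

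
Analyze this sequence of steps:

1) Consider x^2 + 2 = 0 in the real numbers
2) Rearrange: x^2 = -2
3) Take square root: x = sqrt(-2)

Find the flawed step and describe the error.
Step 3: Take square root: x = sqrt(-2)

Step 3 takes the square root of -2, which is negative. In the real number system, the square root of a negative number is undefined. The equation x^2 + 2 = 0 has no real solutions. Square roots of negative numbers only exist in the complex numbers.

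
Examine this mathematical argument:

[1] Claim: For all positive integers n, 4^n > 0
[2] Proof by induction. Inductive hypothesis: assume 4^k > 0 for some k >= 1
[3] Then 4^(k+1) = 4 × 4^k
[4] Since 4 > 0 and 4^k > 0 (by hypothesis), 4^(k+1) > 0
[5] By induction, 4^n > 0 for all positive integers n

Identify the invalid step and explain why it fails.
Step 5: By induction, 4^n > 0 for all positive integers n

Step 5 concludes the proof by induction, but no base case was ever established. A valid induction proof requires: (1) a base case proving 4^1 > 0, and (2) an inductive step showing IF 4^k > 0 THEN 4^(k+1) > 0. Steps 2-4 correctly establish the inductive step, but without the base case the conclusion in step 5 does not follow.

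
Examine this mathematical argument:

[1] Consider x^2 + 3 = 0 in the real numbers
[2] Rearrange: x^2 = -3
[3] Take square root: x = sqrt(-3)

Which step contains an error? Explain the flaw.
Step 3: Take square root: x = sqrt(-3)

Step 3 takes the square root of -3, which is negative. In the real number system, the square root of a negative number is undefined. The equation x^2 + 3 = 0 has no real solutions. Square roots of negative numbers only exist in the complex numbers.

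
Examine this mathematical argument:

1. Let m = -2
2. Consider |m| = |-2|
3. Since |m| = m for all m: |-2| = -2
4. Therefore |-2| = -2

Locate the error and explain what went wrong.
Step 3: Since |m| = m for all m: |-2| = -2

Step 3 incorrectly states that |m| = m for all m. The correct definition is |m| = m when m >= 0, and |m| = -m when m < 0. Since -2 < 0, we have |-2| = -(-2) = 2, not -2.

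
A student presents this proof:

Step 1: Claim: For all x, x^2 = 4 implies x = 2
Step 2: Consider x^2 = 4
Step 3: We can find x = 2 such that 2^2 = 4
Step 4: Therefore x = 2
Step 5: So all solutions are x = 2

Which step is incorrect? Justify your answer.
Step 4: Therefore x = 2

Step 4 incorrectly concludes that x = 2 is the only solution. The proof shows that x = 2 is A solution (existence), but does not show it is the ONLY solution (uniqueness). In fact, x = -2 is also a solution since (-2)^2 = 4. Finding one solution doesn't prove there are no others.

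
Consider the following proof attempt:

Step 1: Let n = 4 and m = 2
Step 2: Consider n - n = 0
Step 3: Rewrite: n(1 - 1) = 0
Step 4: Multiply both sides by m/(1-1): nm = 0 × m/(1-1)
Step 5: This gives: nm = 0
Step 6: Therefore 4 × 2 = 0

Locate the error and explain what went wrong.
Step 4: Multiply both sides by m/(1-1): nm = 0 × m/(1-1)

Step 4 multiplies both sides by m/(1-1). However, 1-1 = 0, so this is multiplication by m/0, which is undefined. We cannot multiply by an undefined expression.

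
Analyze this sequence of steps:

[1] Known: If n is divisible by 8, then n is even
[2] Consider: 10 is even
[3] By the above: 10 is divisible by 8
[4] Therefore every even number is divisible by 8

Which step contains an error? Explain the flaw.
Step 3: By the above: 10 is divisible by 8

Step 3 commits the fallacy of affirming the consequent. The known fact 'divisible by 8 → even' does NOT imply 'even → divisible by 8'. That would be the converse, which is false. For example, 10 is even but 10 ÷ 8 = 1.25, which is not an integer.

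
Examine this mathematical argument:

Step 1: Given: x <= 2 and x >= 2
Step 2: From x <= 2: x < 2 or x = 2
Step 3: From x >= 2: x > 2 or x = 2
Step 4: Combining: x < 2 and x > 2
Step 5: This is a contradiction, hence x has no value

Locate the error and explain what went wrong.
Step 4: Combining: x < 2 and x > 2

Step 4 incorrectly combines the conditions. From x <= 2 and x >= 2, the intersection is x = 2. The error treats the 'or' cases as 'and' requirements. The correct conclusion is that x = 2 is the unique solution, not that no solution exists.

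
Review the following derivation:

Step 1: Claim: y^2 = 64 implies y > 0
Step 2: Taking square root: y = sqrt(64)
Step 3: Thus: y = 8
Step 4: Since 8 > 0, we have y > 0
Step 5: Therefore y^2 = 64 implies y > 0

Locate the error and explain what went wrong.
Step 2: Taking square root: y = sqrt(64)

Step 2 takes the square root and assumes the positive root only. The equation y^2 = 64 actually has two solutions: y = 8 and y = -8. The proof silently assumes y > 0 without justification, then uses this assumption to conclude y > 0, which is circular. The counterexample y = -8 shows the claim is false.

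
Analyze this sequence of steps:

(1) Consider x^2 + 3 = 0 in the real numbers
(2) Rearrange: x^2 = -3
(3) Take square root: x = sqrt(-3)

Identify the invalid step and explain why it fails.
Step 3: Take square root: x = sqrt(-3)

Step 3 takes the square root of -3, which is negative. In the real number system, the square root of a negative number is undefined. The equation x^2 + 3 = 0 has no real solutions. Square roots of negative numbers only exist in the complex numbers.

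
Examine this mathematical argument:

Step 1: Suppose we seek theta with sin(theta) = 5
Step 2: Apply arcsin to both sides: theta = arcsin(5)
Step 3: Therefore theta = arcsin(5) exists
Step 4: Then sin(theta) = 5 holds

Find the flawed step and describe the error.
Step 2: Apply arcsin to both sides: theta = arcsin(5)

Step 2 applies arcsin to 5. However, arcsin(x) is only defined for x in [-1, 1] because sin(theta) can only produce values in that range. Since |5| > 1, arcsin(5) is undefined. There is no angle whose sine equals 5.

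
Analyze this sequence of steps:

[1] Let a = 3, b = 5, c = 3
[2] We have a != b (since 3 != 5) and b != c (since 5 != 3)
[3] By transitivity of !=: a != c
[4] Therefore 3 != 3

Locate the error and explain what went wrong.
Step 3: By transitivity of !=: a != c

Step 3 incorrectly applies transitivity to the '!=' relation. Transitivity states: if a R b and b R c, then a R c. However, '!=' is not transitive. Counterexample: 3 != 5 and 5 != 3, but 3 = 3 (both equal 3). Transitivity holds for relations like <, <=, =, but not for !=.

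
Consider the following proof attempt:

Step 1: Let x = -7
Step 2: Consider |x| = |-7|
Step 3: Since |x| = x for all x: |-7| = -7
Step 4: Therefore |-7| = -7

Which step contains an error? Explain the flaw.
Step 3: Since |x| = x for all x: |-7| = -7

Step 3 incorrectly states that |x| = x for all x. The correct definition is |x| = x when x >= 0, and |x| = -x when x < 0. Since -7 < 0, we have |-7| = -(-7) = 7, not -7.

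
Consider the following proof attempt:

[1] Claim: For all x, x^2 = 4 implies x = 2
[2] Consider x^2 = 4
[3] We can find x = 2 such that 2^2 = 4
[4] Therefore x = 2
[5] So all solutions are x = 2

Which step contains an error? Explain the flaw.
Step 4: Therefore x = 2

Step 4 incorrectly concludes that x = 2 is the only solution. The proof shows that x = 2 is A solution (existence), but does not show it is the ONLY solution (uniqueness). In fact, x = -2 is also a solution since (-2)^2 = 4. Finding one solution doesn't prove there are no others.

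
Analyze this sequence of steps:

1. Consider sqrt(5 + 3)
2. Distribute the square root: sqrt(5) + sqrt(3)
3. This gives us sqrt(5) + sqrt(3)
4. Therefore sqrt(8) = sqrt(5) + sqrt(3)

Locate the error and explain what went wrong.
Step 2: Distribute the square root: sqrt(5) + sqrt(3)

Step 2 incorrectly 'distributes' the square root over addition. The square root function does not distribute: sqrt(a + b) ≠ sqrt(a) + sqrt(b). In fact, sqrt(5 + 3) = sqrt(8) ≈ 2.8284, while sqrt(5) + sqrt(3) ≈ 3.9681.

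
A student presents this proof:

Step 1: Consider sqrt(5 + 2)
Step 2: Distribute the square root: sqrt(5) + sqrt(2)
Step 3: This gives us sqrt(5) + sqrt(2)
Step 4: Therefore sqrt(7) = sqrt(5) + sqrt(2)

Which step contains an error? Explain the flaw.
Step 2: Distribute the square root: sqrt(5) + sqrt(2)

Step 2 incorrectly 'distributes' the square root over addition. The square root function does not distribute: sqrt(a + b) ≠ sqrt(a) + sqrt(b). In fact, sqrt(5 + 2) = sqrt(7) ≈ 2.6458, while sqrt(5) + sqrt(2) ≈ 3.6503.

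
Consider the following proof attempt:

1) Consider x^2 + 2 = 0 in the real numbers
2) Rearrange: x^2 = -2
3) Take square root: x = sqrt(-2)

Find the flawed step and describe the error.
Step 3: Take square root: x = sqrt(-2)

Step 3 takes the square root of -2, which is negative. In the real number system, the square root of a negative number is undefined. The equation x^2 + 2 = 0 has no real solutions. Square roots of negative numbers only exist in the complex numbers.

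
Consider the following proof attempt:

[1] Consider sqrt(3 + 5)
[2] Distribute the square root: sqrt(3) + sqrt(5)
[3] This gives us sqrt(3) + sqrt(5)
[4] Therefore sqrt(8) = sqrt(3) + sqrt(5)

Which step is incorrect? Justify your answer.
Step 2: Distribute the square root: sqrt(3) + sqrt(5)

Step 2 incorrectly 'distributes' the square root over addition. The square root function does not distribute: sqrt(a + b) ≠ sqrt(a) + sqrt(b). In fact, sqrt(3 + 5) = sqrt(8) ≈ 2.8284, while sqrt(3) + sqrt(5) ≈ 3.9681.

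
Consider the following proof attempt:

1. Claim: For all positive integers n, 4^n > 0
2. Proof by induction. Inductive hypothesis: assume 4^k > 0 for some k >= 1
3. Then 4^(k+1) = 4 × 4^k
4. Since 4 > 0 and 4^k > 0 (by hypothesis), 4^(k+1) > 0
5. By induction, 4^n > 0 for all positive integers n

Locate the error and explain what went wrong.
Step 5: By induction, 4^n > 0 for all positive integers n

Step 5 concludes the proof by induction, but no base case was ever established. A valid induction proof requires: (1) a base case proving 4^1 > 0, and (2) an inductive step showing IF 4^k > 0 THEN 4^(k+1) > 0. Steps 2-4 correctly establish the inductive step, but without the base case the conclusion in step 5 does not follow.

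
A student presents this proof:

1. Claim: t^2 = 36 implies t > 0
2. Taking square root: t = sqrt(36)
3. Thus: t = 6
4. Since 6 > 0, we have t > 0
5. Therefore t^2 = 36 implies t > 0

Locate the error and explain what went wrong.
Step 2: Taking square root: t = sqrt(36)

Step 2 takes the square root and assumes the positive root only. The equation t^2 = 36 actually has two solutions: t = 6 and t = -6. The proof silently assumes t > 0 without justification, then uses this assumption to conclude t > 0, which is circular. The counterexample t = -6 shows the claim is false.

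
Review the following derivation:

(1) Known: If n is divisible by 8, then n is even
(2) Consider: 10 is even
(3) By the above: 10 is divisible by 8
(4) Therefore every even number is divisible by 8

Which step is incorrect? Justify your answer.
Step 3: By the above: 10 is divisible by 8

Step 3 commits the fallacy of affirming the consequent. The known fact 'divisible by 8 → even' does NOT imply 'even → divisible by 8'. That would be the converse, which is false. For example, 10 is even but 10 ÷ 8 = 1.25, which is not an integer.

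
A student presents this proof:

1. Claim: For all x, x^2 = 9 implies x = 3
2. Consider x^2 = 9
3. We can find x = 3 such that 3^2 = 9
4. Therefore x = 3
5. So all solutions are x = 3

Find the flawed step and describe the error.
Step 4: Therefore x = 3

Step 4 incorrectly concludes that x = 3 is the only solution. The proof shows that x = 3 is A solution (existence), but does not show it is the ONLY solution (uniqueness). In fact, x = -3 is also a solution since (-3)^2 = 9. Finding one solution doesn't prove there are no others.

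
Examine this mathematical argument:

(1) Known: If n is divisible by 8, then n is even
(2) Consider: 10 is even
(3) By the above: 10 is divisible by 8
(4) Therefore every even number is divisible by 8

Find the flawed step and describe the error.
Step 3: By the above: 10 is divisible by 8

Step 3 commits the fallacy of affirming the consequent. The known fact 'divisible by 8 → even' does NOT imply 'even → divisible by 8'. That would be the converse, which is false. For example, 10 is even but 10 ÷ 8 = 1.25, which is not an integer.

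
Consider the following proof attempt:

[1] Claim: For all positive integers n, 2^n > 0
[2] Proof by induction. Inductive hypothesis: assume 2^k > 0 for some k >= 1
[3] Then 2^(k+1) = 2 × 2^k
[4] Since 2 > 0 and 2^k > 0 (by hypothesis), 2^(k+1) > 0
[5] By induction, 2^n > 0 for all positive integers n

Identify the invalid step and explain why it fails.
Step 5: By induction, 2^n > 0 for all positive integers n

Step 5 concludes the proof by induction, but no base case was ever established. A valid induction proof requires: (1) a base case proving 2^1 > 0, and (2) an inductive step showing IF 2^k > 0 THEN 2^(k+1) > 0. Steps 2-4 correctly establish the inductive step, but without the base case the conclusion in step 5 does not follow.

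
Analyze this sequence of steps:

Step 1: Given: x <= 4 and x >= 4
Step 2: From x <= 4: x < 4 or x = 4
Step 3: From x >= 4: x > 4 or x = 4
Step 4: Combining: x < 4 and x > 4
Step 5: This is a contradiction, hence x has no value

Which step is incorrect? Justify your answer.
Step 4: Combining: x < 4 and x > 4

Step 4 incorrectly combines the conditions. From x <= 4 and x >= 4, the intersection is x = 4. The error treats the 'or' cases as 'and' requirements. The correct conclusion is that x = 4 is the unique solution, not that no solution exists.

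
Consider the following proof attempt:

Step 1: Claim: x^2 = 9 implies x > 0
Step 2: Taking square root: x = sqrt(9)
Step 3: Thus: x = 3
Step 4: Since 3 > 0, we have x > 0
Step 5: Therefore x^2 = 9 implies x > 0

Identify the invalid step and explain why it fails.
Step 2: Taking square root: x = sqrt(9)

Step 2 takes the square root and assumes the positive root only. The equation x^2 = 9 actually has two solutions: x = 3 and x = -3. The proof silently assumes x > 0 without justification, then uses this assumption to conclude x > 0, which is circular. The counterexample x = -3 shows the claim is false.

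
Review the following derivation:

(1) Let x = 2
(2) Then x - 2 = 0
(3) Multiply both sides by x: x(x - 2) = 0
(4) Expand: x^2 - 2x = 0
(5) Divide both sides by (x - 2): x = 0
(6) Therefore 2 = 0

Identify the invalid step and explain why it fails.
Step 5: Divide both sides by (x - 2): x = 0

Step 5 divides both sides by (x - 2). However, since x = 2, we have (x - 2) = 0. Division by zero is undefined, making this step invalid.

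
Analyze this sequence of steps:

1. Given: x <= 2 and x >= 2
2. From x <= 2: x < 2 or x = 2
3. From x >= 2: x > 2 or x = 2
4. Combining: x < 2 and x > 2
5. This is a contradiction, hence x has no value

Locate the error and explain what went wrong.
Step 4: Combining: x < 2 and x > 2

Step 4 incorrectly combines the conditions. From x <= 2 and x >= 2, the intersection is x = 2. The error treats the 'or' cases as 'and' requirements. The correct conclusion is that x = 2 is the unique solution, not that no solution exists.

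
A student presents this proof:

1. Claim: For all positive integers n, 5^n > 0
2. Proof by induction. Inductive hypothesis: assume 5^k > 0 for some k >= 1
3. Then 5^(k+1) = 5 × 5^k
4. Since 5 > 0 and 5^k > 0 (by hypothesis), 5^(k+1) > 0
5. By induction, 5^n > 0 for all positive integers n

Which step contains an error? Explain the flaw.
Step 5: By induction, 5^n > 0 for all positive integers n

Step 5 concludes the proof by induction, but no base case was ever established. A valid induction proof requires: (1) a base case proving 5^1 > 0, and (2) an inductive step showing IF 5^k > 0 THEN 5^(k+1) > 0. Steps 2-4 correctly establish the inductive step, but without the base case the conclusion in step 5 does not follow.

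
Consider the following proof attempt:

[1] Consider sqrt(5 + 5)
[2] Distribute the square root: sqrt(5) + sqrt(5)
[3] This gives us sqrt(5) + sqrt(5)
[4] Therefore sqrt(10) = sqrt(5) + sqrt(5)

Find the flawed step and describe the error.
Step 2: Distribute the square root: sqrt(5) + sqrt(5)

Step 2 incorrectly 'distributes' the square root over addition. The square root function does not distribute: sqrt(a + b) ≠ sqrt(a) + sqrt(b). In fact, sqrt(5 + 5) = sqrt(10) ≈ 3.1623, while sqrt(5) + sqrt(5) ≈ 4.4721.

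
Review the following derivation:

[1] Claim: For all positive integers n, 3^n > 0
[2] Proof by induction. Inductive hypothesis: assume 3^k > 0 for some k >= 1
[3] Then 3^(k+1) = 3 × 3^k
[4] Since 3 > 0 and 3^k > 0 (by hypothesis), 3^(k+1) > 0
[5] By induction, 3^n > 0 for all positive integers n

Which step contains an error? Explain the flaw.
Step 5: By induction, 3^n > 0 for all positive integers n

Step 5 concludes the proof by induction, but no base case was ever established. A valid induction proof requires: (1) a base case proving 3^1 > 0, and (2) an inductive step showing IF 3^k > 0 THEN 3^(k+1) > 0. Steps 2-4 correctly establish the inductive step, but without the base case the conclusion in step 5 does not follow.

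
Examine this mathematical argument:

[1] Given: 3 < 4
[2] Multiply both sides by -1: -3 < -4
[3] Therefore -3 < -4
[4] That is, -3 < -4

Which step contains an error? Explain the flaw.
Step 2: Multiply both sides by -1: -3 < -4

Step 2 multiplies both sides by -1 but fails to reverse the inequality sign. When multiplying (or dividing) an inequality by a negative number, the direction must be reversed. Since 3 < 4, we should get -3 > -4, i.e., -3 > -4.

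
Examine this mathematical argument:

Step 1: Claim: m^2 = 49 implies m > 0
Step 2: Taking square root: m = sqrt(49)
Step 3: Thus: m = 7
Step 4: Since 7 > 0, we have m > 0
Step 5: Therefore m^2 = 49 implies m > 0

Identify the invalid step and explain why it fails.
Step 2: Taking square root: m = sqrt(49)

Step 2 takes the square root and assumes the positive root only. The equation m^2 = 49 actually has two solutions: m = 7 and m = -7. The proof silently assumes m > 0 without justification, then uses this assumption to conclude m > 0, which is circular. The counterexample m = -7 shows the claim is false.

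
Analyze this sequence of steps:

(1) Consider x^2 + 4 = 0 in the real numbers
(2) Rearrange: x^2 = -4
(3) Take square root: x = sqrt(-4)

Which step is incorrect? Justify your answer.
Step 3: Take square root: x = sqrt(-4)

Step 3 takes the square root of -4, which is negative. In the real number system, the square root of a negative number is undefined. The equation x^2 + 4 = 0 has no real solutions. Square roots of negative numbers only exist in the complex numbers.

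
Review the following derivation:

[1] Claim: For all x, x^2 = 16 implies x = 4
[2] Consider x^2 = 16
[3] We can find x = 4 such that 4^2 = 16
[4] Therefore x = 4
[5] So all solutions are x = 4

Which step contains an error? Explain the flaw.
Step 4: Therefore x = 4

Step 4 incorrectly concludes that x = 4 is the only solution. The proof shows that x = 4 is A solution (existence), but does not show it is the ONLY solution (uniqueness). In fact, x = -4 is also a solution since (-4)^2 = 16. Finding one solution doesn't prove there are no others.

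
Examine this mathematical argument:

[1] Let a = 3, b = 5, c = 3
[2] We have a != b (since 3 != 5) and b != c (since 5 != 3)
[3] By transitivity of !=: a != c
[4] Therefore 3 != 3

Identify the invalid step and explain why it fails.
Step 3: By transitivity of !=: a != c

Step 3 incorrectly applies transitivity to the '!=' relation. Transitivity states: if a R b and b R c, then a R c. However, '!=' is not transitive. Counterexample: 3 != 5 and 5 != 3, but 3 = 3 (both equal 3). Transitivity holds for relations like <, <=, =, but not for !=.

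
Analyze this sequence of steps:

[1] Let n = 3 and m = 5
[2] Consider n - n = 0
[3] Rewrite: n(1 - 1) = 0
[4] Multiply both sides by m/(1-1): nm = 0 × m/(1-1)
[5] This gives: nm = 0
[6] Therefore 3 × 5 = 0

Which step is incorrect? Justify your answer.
Step 4: Multiply both sides by m/(1-1): nm = 0 × m/(1-1)

Step 4 multiplies both sides by m/(1-1). However, 1-1 = 0, so this is multiplication by m/0, which is undefined. We cannot multiply by an undefined expression.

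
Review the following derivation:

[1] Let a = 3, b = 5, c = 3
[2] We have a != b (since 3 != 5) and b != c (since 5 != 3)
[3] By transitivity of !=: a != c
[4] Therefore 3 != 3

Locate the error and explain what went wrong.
Step 3: By transitivity of !=: a != c

Step 3 incorrectly applies transitivity to the '!=' relation. Transitivity states: if a R b and b R c, then a R c. However, '!=' is not transitive. Counterexample: 3 != 5 and 5 != 3, but 3 = 3 (both equal 3). Transitivity holds for relations like <, <=, =, but not for !=.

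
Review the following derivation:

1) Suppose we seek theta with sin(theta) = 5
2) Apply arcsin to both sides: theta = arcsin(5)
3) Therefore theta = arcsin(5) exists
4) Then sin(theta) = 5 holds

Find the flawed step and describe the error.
Step 2: Apply arcsin to both sides: theta = arcsin(5)

Step 2 applies arcsin to 5. However, arcsin(x) is only defined for x in [-1, 1] because sin(theta) can only produce values in that range. Since |5| > 1, arcsin(5) is undefined. There is no angle whose sine equals 5.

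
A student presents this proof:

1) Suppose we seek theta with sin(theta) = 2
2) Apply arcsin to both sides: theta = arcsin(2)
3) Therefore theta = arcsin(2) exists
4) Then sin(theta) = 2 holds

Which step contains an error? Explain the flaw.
Step 2: Apply arcsin to both sides: theta = arcsin(2)

Step 2 applies arcsin to 2. However, arcsin(x) is only defined for x in [-1, 1] because sin(theta) can only produce values in that range. Since |2| > 1, arcsin(2) is undefined. There is no angle whose sine equals 2.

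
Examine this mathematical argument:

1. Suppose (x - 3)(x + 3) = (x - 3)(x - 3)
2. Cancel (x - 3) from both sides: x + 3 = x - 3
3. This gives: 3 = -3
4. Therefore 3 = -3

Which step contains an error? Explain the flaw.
Step 2: Cancel (x - 3) from both sides: x + 3 = x - 3

Step 2 cancels (x - 3) from both sides. This is only valid if (x - 3) ≠ 0, i.e., x ≠ 3. When x = 3, both sides equal zero regardless of the other factors. The correct approach requires considering x = 3 as a separate case.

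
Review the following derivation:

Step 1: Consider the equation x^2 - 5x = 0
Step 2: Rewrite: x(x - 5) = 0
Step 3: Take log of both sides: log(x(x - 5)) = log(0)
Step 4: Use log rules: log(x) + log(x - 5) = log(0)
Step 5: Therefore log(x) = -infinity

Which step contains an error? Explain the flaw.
Step 3: Take log of both sides: log(x(x - 5)) = log(0)

Step 3 takes the logarithm of both sides, resulting in log(0) on the right side. The logarithm is only defined for positive numbers; log(0) is undefined (approaches negative infinity). This operation is invalid.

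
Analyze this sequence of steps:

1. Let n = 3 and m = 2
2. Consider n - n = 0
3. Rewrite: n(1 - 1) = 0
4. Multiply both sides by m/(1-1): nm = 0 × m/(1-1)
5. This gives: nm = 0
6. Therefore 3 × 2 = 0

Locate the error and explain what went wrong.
Step 4: Multiply both sides by m/(1-1): nm = 0 × m/(1-1)

Step 4 multiplies both sides by m/(1-1). However, 1-1 = 0, so this is multiplication by m/0, which is undefined. We cannot multiply by an undefined expression.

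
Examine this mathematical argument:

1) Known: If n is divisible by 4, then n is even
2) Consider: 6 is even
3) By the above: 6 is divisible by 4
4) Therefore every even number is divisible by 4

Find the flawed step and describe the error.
Step 3: By the above: 6 is divisible by 4

Step 3 commits the fallacy of affirming the consequent. The known fact 'divisible by 4 → even' does NOT imply 'even → divisible by 4'. That would be the converse, which is false. For example, 6 is even but 6 ÷ 4 = 1.50, which is not an integer.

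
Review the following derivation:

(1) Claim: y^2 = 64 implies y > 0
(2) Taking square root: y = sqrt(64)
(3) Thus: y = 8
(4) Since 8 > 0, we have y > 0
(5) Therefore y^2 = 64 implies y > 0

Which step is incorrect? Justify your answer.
Step 2: Taking square root: y = sqrt(64)

Step 2 takes the square root and assumes the positive root only. The equation y^2 = 64 actually has two solutions: y = 8 and y = -8. The proof silently assumes y > 0 without justification, then uses this assumption to conclude y > 0, which is circular. The counterexample y = -8 shows the claim is false.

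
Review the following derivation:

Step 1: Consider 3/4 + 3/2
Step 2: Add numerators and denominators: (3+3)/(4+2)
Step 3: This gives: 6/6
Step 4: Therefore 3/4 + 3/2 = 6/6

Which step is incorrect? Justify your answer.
Step 2: Add numerators and denominators: (3+3)/(4+2)

Step 2 incorrectly adds fractions by separately adding numerators and denominators. This is wrong. The correct method requires a common denominator: 3/4 + 3/2 = (3×2 + 3×4)/(4×2) = 18/8 = 9/4. The method used gives 6/6, which is different.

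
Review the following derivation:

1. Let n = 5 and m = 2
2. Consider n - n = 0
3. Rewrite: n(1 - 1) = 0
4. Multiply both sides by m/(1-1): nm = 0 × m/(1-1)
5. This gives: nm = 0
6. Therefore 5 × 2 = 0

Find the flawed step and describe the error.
Step 4: Multiply both sides by m/(1-1): nm = 0 × m/(1-1)

Step 4 multiplies both sides by m/(1-1). However, 1-1 = 0, so this is multiplication by m/0, which is undefined. We cannot multiply by an undefined expression.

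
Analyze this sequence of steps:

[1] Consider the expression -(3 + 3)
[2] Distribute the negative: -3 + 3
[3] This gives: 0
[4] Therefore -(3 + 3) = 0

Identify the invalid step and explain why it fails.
Step 2: Distribute the negative: -3 + 3

Step 2 incorrectly distributes the negative sign. The correct distribution is -(3 + 3) = -3 - 3 = -6. The negative must be applied to both terms, not just the first. The error treats -(3 + 3) as -3 + 3, which equals 0 instead of -6.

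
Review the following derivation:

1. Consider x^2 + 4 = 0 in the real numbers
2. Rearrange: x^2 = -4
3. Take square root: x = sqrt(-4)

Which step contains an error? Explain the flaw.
Step 3: Take square root: x = sqrt(-4)

Step 3 takes the square root of -4, which is negative. In the real number system, the square root of a negative number is undefined. The equation x^2 + 4 = 0 has no real solutions. Square roots of negative numbers only exist in the complex numbers.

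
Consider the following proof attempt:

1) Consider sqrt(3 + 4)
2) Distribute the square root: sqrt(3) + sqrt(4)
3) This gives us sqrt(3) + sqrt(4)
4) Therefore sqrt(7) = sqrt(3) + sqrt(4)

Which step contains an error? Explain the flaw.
Step 2: Distribute the square root: sqrt(3) + sqrt(4)

Step 2 incorrectly 'distributes' the square root over addition. The square root function does not distribute: sqrt(a + b) ≠ sqrt(a) + sqrt(b). In fact, sqrt(3 + 4) = sqrt(7) ≈ 2.6458, while sqrt(3) + sqrt(4) ≈ 3.7321.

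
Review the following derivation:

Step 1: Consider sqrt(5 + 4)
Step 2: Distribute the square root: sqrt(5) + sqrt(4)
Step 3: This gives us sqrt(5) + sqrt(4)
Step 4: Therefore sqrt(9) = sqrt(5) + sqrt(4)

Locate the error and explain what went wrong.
Step 2: Distribute the square root: sqrt(5) + sqrt(4)

Step 2 incorrectly 'distributes' the square root over addition. The square root function does not distribute: sqrt(a + b) ≠ sqrt(a) + sqrt(b). In fact, sqrt(5 + 4) = sqrt(9) ≈ 3.0000, while sqrt(5) + sqrt(4) ≈ 4.2361.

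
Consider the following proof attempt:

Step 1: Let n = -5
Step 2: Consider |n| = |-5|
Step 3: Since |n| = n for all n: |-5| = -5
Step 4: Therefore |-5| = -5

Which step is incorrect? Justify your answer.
Step 3: Since |n| = n for all n: |-5| = -5

Step 3 incorrectly states that |n| = n for all n. The correct definition is |n| = n when n >= 0, and |n| = -n when n < 0. Since -5 < 0, we have |-5| = -(-5) = 5, not -5.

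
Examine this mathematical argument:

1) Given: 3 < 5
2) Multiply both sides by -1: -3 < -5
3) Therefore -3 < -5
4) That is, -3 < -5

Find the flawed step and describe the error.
Step 2: Multiply both sides by -1: -3 < -5

Step 2 multiplies both sides by -1 but fails to reverse the inequality sign. When multiplying (or dividing) an inequality by a negative number, the direction must be reversed. Since 3 < 5, we should get -3 > -5, i.e., -3 > -5.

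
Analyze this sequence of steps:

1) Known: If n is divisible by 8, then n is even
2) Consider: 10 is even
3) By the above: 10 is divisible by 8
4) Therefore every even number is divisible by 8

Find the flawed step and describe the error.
Step 3: By the above: 10 is divisible by 8

Step 3 commits the fallacy of affirming the consequent. The known fact 'divisible by 8 → even' does NOT imply 'even → divisible by 8'. That would be the converse, which is false. For example, 10 is even but 10 ÷ 8 = 1.25, which is not an integer.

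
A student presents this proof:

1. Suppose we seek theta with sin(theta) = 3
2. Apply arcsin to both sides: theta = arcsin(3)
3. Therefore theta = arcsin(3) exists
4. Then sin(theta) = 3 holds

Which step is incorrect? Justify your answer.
Step 2: Apply arcsin to both sides: theta = arcsin(3)

Step 2 applies arcsin to 3. However, arcsin(x) is only defined for x in [-1, 1] because sin(theta) can only produce values in that range. Since |3| > 1, arcsin(3) is undefined. There is no angle whose sine equals 3.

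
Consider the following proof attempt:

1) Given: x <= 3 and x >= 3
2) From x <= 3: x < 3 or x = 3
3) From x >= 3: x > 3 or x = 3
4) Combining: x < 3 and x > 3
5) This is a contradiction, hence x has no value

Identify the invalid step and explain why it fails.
Step 4: Combining: x < 3 and x > 3

Step 4 incorrectly combines the conditions. From x <= 3 and x >= 3, the intersection is x = 3. The error treats the 'or' cases as 'and' requirements. The correct conclusion is that x = 3 is the unique solution, not that no solution exists.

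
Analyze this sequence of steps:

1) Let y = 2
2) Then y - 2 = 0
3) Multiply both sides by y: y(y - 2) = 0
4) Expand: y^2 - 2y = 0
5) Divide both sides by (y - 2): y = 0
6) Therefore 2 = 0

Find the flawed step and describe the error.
Step 5: Divide both sides by (y - 2): y = 0

Step 5 divides both sides by (y - 2). However, since y = 2, we have (y - 2) = 0. Division by zero is undefined, making this step invalid.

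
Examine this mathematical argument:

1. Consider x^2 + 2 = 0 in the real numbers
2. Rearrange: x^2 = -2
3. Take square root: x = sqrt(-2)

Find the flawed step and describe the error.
Step 3: Take square root: x = sqrt(-2)

Step 3 takes the square root of -2, which is negative. In the real number system, the square root of a negative number is undefined. The equation x^2 + 2 = 0 has no real solutions. Square roots of negative numbers only exist in the complex numbers.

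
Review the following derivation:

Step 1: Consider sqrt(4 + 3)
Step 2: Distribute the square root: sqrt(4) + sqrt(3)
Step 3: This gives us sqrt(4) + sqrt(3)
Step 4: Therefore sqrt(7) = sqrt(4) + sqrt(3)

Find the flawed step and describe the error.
Step 2: Distribute the square root: sqrt(4) + sqrt(3)

Step 2 incorrectly 'distributes' the square root over addition. The square root function does not distribute: sqrt(a + b) ≠ sqrt(a) + sqrt(b). In fact, sqrt(4 + 3) = sqrt(7) ≈ 2.6458, while sqrt(4) + sqrt(3) ≈ 3.7321.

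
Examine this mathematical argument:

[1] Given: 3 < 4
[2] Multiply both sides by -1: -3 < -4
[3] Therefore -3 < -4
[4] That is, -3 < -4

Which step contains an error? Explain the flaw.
Step 2: Multiply both sides by -1: -3 < -4

Step 2 multiplies both sides by -1 but fails to reverse the inequality sign. When multiplying (or dividing) an inequality by a negative number, the direction must be reversed. Since 3 < 4, we should get -3 > -4, i.e., -3 > -4.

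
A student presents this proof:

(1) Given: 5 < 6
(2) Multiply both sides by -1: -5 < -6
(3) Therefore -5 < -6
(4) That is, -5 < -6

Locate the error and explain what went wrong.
Step 2: Multiply both sides by -1: -5 < -6

Step 2 multiplies both sides by -1 but fails to reverse the inequality sign. When multiplying (or dividing) an inequality by a negative number, the direction must be reversed. Since 5 < 6, we should get -5 > -6, i.e., -5 > -6.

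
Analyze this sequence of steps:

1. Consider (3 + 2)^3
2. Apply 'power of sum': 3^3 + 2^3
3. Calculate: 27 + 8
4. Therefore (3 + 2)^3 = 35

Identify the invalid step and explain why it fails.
Step 2: Apply 'power of sum': 3^3 + 2^3

Step 2 incorrectly applies a non-existent rule '(a+b)^n = a^n + b^n'. This is false in general. The correct expansion uses the binomial theorem. The actual value is (3 + 2)^3 = 5^3 = 125, not 35.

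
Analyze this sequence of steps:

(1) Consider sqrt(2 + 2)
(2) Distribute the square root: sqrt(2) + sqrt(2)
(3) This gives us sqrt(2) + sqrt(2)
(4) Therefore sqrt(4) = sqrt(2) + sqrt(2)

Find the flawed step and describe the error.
Step 2: Distribute the square root: sqrt(2) + sqrt(2)

Step 2 incorrectly 'distributes' the square root over addition. The square root function does not distribute: sqrt(a + b) ≠ sqrt(a) + sqrt(b). In fact, sqrt(2 + 2) = sqrt(4) ≈ 2.0000, while sqrt(2) + sqrt(2) ≈ 2.8284.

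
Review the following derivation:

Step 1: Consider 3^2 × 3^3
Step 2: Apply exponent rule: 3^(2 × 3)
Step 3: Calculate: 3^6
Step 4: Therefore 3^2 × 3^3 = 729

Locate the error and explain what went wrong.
Step 2: Apply exponent rule: 3^(2 × 3)

Step 2 incorrectly states that a^b × a^c = a^(b×c). The correct rule is a^b × a^c = a^(b+c). The actual value is 3^2 × 3^3 = 3^5 = 243, not 3^6 = 729.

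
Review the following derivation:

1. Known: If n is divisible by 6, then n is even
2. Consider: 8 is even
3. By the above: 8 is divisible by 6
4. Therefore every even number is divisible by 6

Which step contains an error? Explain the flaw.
Step 3: By the above: 8 is divisible by 6

Step 3 commits the fallacy of affirming the consequent. The known fact 'divisible by 6 → even' does NOT imply 'even → divisible by 6'. That would be the converse, which is false. For example, 8 is even but 8 ÷ 6 = 1.33, which is not an integer.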